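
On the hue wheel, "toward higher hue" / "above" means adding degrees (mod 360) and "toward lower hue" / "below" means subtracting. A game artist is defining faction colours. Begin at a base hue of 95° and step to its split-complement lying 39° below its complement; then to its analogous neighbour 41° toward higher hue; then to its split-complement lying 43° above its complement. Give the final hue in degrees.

95 + 141 = 236°   (split-comp 39° ↓)
236 + 41 = 277°   (analog 41° ↑)
277 + 223 = 500 → 500 − 360 = 140°   (split-comp 43° ↑)

140°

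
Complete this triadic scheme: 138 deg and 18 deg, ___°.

A triad places three hues 120° apart.
The full set through 18° is {18°, 138°, 258°}.
Given {18°, 138°}, the missing hue is 258°.

258°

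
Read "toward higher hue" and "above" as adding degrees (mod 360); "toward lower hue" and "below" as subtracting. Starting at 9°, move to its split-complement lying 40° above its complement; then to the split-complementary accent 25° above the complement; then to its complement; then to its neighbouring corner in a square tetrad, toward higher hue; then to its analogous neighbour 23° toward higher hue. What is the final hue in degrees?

+220° (split-comp 40° ↑): 9 + 220 = 229°
+205° (split-comp 25° ↑): 229 + 205 = 434 → 434 − 360 = 74°
+180° (complement): 74 + 180 = 254°
+90° (square ↑): 254 + 90 = 344°
+23° (analog 23° ↑): 344 + 23 = 367 → 367 − 360 = 7°

7°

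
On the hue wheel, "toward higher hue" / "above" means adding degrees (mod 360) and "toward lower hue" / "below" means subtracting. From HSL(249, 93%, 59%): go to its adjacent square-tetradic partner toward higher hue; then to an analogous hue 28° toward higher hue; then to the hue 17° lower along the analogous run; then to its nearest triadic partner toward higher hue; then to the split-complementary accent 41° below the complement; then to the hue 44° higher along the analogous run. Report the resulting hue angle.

293°

square ↑ +90°: 249 + 90 = 339°
analog 28° ↑ +28°: 339 + 28 = 367 → 367 − 360 = 7°
analog 17° ↓ −17°: 7 − 17 = -10 → -10 + 360 = 350°
triadic ↑ +120°: 350 + 120 = 470 → 470 − 360 = 110°
split-comp 41° ↓ +139°: 110 + 139 = 249°
analog 44° ↑ +44°: 249 + 44 = 293°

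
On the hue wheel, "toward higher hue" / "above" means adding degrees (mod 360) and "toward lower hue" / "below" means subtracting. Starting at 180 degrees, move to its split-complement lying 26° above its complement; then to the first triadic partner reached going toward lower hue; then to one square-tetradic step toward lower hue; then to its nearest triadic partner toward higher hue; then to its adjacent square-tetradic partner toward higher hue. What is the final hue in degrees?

180 + 206 = 386 → 386 − 360 = 26°   (split-comp 26° ↑)
26 − 120 = -94 → -94 + 360 = 266°   (triadic ↓)
266 − 90 = 176°   (square ↓)
176 + 120 = 296°   (triadic ↑)
296 + 90 = 386 → 386 − 360 = 26°   (square ↑)

26°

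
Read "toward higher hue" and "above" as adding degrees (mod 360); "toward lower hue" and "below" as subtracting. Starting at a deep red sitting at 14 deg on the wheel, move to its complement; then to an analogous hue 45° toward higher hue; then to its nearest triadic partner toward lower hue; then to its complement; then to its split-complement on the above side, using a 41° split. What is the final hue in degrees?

160°

complement +180°: 14 + 180 = 194°
analog 45° ↑ +45°: 194 + 45 = 239°
triadic ↓ −120°: 239 − 120 = 119°
complement +180°: 119 + 180 = 299°
split-comp 41° ↑ +221°: 299 + 221 = 520 → 520 − 360 = 160°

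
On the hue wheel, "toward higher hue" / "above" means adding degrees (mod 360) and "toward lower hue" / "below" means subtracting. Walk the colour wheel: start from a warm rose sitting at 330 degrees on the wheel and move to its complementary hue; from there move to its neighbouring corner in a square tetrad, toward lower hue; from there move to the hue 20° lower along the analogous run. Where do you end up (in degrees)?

+180° (complement): 330 + 180 = 510 → 510 − 360 = 150°
−90° (square ↓): 150 − 90 = 60°
−20° (analog 20° ↓): 60 − 20 = 40°

40°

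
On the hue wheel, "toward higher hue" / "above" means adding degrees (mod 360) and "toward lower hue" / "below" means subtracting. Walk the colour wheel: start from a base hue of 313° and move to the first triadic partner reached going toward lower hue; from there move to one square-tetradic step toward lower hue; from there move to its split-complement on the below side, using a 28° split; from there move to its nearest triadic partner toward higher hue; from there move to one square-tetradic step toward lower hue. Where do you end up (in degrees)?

285°

−120° (triadic ↓): 313 − 120 = 193°
−90° (square ↓): 193 − 90 = 103°
+152° (split-comp 28° ↓): 103 + 152 = 255°
+120° (triadic ↑): 255 + 120 = 375 → 375 − 360 = 15°
−90° (square ↓): 15 − 90 = -75 → -75 + 360 = 285°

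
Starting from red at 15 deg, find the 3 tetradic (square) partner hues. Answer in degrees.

A square tetradic scheme places four hues every 90°.
15 + 90 = 105°
15 + 180 = 195°
15 + 270 = 285°

105°, 195°, and 285°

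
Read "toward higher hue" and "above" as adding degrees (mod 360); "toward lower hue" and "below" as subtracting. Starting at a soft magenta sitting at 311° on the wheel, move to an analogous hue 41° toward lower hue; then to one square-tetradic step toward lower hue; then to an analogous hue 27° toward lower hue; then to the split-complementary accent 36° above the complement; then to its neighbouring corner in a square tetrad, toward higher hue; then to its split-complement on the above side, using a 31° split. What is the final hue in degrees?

310°

−41° (analog 41° ↓): 311 − 41 = 270°
−90° (square ↓): 270 − 90 = 180°
−27° (analog 27° ↓): 180 − 27 = 153°
+216° (split-comp 36° ↑): 153 + 216 = 369 → 369 − 360 = 9°
+90° (square ↑): 9 + 90 = 99°
+211° (split-comp 31° ↑): 99 + 211 = 310°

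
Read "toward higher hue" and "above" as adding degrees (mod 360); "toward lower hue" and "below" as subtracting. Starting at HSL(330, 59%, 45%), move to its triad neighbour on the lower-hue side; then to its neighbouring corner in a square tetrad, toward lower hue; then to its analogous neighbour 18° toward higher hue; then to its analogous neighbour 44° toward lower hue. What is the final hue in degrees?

94°

−120° (triadic ↓): 330 − 120 = 210°
−90° (square ↓): 210 − 90 = 120°
+18° (analog 18° ↑): 120 + 18 = 138°
−44° (analog 44° ↓): 138 − 44 = 94°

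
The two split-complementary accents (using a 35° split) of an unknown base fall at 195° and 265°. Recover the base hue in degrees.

50°

The accents sit 35° either side of the complement, so the complement is their short-arc midpoint on the wheel.
Short-arc midpoint of 195° and 265°: 230°.
Base is 180° from the complement: 230 − 180 = 50°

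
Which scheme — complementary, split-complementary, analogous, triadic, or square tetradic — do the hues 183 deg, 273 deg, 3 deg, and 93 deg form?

Sort the hues: 3°, 93°, 183°, 273°.
Successive gaps around the wheel: 90°, 90°, 90°, 90°.
Four hues every 90° form a square tetradic scheme.

square tetradic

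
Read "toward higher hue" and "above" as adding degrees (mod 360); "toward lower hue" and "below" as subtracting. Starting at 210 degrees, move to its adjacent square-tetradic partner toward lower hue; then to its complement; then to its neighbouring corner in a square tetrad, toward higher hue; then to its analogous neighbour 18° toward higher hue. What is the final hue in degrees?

−90° (square ↓): 210 − 90 = 120°
+180° (complement): 120 + 180 = 300°
+90° (square ↑): 300 + 90 = 390 → 390 − 360 = 30°
+18° (analog 18° ↑): 30 + 18 = 48°

48°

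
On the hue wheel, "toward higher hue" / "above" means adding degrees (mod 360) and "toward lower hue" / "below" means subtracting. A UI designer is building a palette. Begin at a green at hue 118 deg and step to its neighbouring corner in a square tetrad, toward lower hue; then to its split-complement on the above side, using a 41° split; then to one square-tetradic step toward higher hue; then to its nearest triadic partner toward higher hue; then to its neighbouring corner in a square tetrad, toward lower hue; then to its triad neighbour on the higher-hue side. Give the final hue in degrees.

129°

118 − 90 = 28°   (square ↓)
28 + 221 = 249°   (split-comp 41° ↑)
249 + 90 = 339°   (square ↑)
339 + 120 = 459 → 459 − 360 = 99°   (triadic ↑)
99 − 90 = 9°   (square ↓)
9 + 120 = 129°   (triadic ↑)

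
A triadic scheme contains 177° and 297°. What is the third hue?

57°

A triad spaces three hues 120° apart.
The full set is {57°, 177°, 297°}.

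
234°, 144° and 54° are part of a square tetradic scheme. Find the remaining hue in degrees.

324°

A square tetradic scheme places four hues every 90°.
The full set through 54° is {54°, 144°, 234°, 324°}.
Given {54°, 144°, 234°}, the missing hue is 324°.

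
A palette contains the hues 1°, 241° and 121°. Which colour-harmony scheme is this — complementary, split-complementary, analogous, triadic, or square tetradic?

Sort the hues: 1°, 121°, 241°.
Successive gaps around the wheel: 120°, 120°, 120°.
Three hues equally spaced 120° apart form a triad.

triadic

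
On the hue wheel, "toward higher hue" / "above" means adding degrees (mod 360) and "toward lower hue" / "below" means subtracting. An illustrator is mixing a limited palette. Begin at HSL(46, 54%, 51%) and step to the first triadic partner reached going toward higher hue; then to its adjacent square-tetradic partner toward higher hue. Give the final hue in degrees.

46 + 120 = 166°   (triadic ↑)
166 + 90 = 256°   (square ↑)

256°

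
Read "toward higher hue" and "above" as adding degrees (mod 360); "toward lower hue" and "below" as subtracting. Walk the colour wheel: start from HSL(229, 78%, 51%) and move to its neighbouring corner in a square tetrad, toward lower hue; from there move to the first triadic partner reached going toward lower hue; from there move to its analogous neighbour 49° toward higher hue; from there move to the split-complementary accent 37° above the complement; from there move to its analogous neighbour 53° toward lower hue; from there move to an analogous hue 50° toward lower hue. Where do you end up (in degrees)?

182°

square ↓ −90°: 229 − 90 = 139°
triadic ↓ −120°: 139 − 120 = 19°
analog 49° ↑ +49°: 19 + 49 = 68°
split-comp 37° ↑ +217°: 68 + 217 = 285°
analog 53° ↓ −53°: 285 − 53 = 232°
analog 50° ↓ −50°: 232 − 50 = 182°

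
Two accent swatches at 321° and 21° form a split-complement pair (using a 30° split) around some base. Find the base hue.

The accents sit 30° either side of the complement, so the complement is their short-arc midpoint on the wheel.
Short-arc midpoint of 321° and 21°: 351°.
Base is 180° from the complement: 351 − 180 = 171°

171°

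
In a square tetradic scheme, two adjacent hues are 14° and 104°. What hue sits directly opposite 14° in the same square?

A square tetradic scheme places four hues 90° apart; opposite corners are 180° apart.
14 + 180 = 194°

194°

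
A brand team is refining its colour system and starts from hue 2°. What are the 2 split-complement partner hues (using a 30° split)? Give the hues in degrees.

Split-complementary hues sit 30° either side of the complement.
Complement of 2°: 2 + 180 = 182°
182 − 30 = 152°
182 + 30 = 212°

152° and 212°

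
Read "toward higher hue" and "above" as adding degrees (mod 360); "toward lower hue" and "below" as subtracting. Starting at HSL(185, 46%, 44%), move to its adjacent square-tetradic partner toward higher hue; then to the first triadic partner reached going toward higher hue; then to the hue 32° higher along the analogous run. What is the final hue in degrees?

+90° (square ↑): 185 + 90 = 275°
+120° (triadic ↑): 275 + 120 = 395 → 395 − 360 = 35°
+32° (analog 32° ↑): 35 + 32 = 67°

67°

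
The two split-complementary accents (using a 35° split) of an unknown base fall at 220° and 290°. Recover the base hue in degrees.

75°

The accents sit 35° either side of the complement, so the complement is their short-arc midpoint on the wheel.
Short-arc midpoint of 220° and 290°: 255°.
Base is 180° from the complement: 255 − 180 = 75°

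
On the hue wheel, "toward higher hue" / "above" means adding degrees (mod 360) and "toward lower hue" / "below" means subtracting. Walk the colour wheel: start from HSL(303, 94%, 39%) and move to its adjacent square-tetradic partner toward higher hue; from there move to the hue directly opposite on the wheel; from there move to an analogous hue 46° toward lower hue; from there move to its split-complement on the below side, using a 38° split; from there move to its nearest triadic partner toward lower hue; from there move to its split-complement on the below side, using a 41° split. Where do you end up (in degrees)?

328°

+90° (square ↑): 303 + 90 = 393 → 393 − 360 = 33°
+180° (complement): 33 + 180 = 213°
−46° (analog 46° ↓): 213 − 46 = 167°
+142° (split-comp 38° ↓): 167 + 142 = 309°
−120° (triadic ↓): 309 − 120 = 189°
+139° (split-comp 41° ↓): 189 + 139 = 328°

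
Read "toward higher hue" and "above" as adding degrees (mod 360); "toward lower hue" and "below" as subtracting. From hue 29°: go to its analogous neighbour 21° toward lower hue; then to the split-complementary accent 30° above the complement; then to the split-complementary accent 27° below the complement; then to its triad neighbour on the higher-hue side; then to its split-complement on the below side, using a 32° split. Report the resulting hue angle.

analog 21° ↓ −21°: 29 − 21 = 8°
split-comp 30° ↑ +210°: 8 + 210 = 218°
split-comp 27° ↓ +153°: 218 + 153 = 371 → 371 − 360 = 11°
triadic ↑ +120°: 11 + 120 = 131°
split-comp 32° ↓ +148°: 131 + 148 = 279°

279°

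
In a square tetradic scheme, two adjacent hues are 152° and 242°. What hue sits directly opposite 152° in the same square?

332°

A square tetradic scheme places four hues 90° apart; opposite corners are 180° apart.
152 + 180 = 332°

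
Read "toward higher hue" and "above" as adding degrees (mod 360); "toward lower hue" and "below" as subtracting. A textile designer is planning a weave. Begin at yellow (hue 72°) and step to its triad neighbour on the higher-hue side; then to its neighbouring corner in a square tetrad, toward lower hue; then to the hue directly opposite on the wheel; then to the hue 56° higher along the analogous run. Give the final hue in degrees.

72 + 120 = 192°   (triadic ↑)
192 − 90 = 102°   (square ↓)
102 + 180 = 282°   (complement)
282 + 56 = 338°   (analog 56° ↑)

338°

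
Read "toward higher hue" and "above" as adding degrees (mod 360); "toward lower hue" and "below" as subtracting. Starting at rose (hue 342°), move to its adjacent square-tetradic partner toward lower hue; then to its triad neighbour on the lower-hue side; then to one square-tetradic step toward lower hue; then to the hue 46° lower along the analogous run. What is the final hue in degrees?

−90° (square ↓): 342 − 90 = 252°
−120° (triadic ↓): 252 − 120 = 132°
−90° (square ↓): 132 − 90 = 42°
−46° (analog 46° ↓): 42 − 46 = -4 → -4 + 360 = 356°

356°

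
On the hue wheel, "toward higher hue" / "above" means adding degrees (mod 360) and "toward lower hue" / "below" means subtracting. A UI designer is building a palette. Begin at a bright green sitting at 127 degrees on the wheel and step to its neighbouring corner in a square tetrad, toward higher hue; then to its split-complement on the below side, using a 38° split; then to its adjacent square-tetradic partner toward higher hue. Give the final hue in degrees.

square ↑ +90°: 127 + 90 = 217°
split-comp 38° ↓ +142°: 217 + 142 = 359°
square ↑ +90°: 359 + 90 = 449 → 449 − 360 = 89°

89°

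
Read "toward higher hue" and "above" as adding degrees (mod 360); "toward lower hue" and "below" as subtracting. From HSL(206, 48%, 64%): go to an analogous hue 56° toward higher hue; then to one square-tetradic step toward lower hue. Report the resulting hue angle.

analog 56° ↑ +56°: 206 + 56 = 262°
square ↓ −90°: 262 − 90 = 172°

172°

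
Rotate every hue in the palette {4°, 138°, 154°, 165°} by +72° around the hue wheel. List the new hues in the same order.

76°, 210°, 226°, 237°

4 + 72 = 76°
138 + 72 = 210°
154 + 72 = 226°
165 + 72 = 237°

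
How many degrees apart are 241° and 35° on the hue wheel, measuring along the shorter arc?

|241 − 35| = 206.
The shorter arc is 360 − 206 = 154°.

154°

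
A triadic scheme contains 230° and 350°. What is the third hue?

110°

A triad spaces three hues 120° apart.
The full set is {110°, 230°, 350°}.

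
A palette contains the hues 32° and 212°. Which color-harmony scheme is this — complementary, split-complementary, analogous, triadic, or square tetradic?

complementary

Sort the hues: 32°, 212°.
Successive gaps around the wheel: 180°, 180°.
Two hues 180° apart are complementary.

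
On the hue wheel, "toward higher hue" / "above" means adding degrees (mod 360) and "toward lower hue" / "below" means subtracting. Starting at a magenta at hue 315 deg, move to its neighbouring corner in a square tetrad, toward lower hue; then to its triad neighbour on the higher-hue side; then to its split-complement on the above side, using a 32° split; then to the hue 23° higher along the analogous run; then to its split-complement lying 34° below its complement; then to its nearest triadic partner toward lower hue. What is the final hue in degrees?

315 − 90 = 225°   (square ↓)
225 + 120 = 345°   (triadic ↑)
345 + 212 = 557 → 557 − 360 = 197°   (split-comp 32° ↑)
197 + 23 = 220°   (analog 23° ↑)
220 + 146 = 366 → 366 − 360 = 6°   (split-comp 34° ↓)
6 − 120 = -114 → -114 + 360 = 246°   (triadic ↓)

246°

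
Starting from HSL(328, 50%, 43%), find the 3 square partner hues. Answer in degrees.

A square tetradic scheme places four hues every 90°.
328 + 90 = 418 → 418 − 360 = 58°
328 + 180 = 508 → 508 − 360 = 148°
328 + 270 = 598 → 598 − 360 = 238°

58°, 148° and 238°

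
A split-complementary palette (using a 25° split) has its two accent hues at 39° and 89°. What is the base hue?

244°

The accents sit 25° either side of the complement, so the complement is their short-arc midpoint on the wheel.
Short-arc midpoint of 39° and 89°: 64°.
Base is 180° from the complement: 64 − 180 = -116 → -116 + 360 = 244°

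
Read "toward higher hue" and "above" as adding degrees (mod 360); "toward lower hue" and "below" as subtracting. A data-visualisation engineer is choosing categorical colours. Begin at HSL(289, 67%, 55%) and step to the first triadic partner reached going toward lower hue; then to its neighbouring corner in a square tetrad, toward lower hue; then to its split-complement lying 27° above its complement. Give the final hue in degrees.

286°

triadic ↓ −120°: 289 − 120 = 169°
square ↓ −90°: 169 − 90 = 79°
split-comp 27° ↑ +207°: 79 + 207 = 286°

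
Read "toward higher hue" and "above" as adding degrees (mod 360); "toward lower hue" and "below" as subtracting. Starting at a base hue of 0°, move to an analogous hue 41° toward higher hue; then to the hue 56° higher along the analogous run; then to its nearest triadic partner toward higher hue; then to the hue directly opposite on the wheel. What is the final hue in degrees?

37°

0 + 41 = 41°   (analog 41° ↑)
41 + 56 = 97°   (analog 56° ↑)
97 + 120 = 217°   (triadic ↑)
217 + 180 = 397 → 397 − 360 = 37°   (complement)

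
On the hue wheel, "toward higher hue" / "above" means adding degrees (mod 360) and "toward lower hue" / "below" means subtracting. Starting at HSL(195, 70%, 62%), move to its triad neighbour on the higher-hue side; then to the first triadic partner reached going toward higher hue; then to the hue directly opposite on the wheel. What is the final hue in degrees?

255°

195 + 120 = 315°   (triadic ↑)
315 + 120 = 435 → 435 − 360 = 75°   (triadic ↑)
75 + 180 = 255°   (complement)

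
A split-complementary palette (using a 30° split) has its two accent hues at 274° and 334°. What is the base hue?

The accents sit 30° either side of the complement, so the complement is their short-arc midpoint on the wheel.
Short-arc midpoint of 274° and 334°: 304°.
Base is 180° from the complement: 304 − 180 = 124°

124°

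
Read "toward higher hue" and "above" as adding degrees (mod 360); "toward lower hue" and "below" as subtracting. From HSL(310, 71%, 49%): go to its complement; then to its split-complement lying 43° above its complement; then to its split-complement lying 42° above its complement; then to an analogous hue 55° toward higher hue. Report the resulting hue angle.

complement +180°: 310 + 180 = 490 → 490 − 360 = 130°
split-comp 43° ↑ +223°: 130 + 223 = 353°
split-comp 42° ↑ +222°: 353 + 222 = 575 → 575 − 360 = 215°
analog 55° ↑ +55°: 215 + 55 = 270°

270°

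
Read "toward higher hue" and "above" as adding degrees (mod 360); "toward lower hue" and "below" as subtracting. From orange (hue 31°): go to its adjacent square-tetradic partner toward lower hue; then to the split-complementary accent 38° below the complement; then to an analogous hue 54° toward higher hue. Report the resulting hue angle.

−90° (square ↓): 31 − 90 = -59 → -59 + 360 = 301°
+142° (split-comp 38° ↓): 301 + 142 = 443 → 443 − 360 = 83°
+54° (analog 54° ↑): 83 + 54 = 137°

137°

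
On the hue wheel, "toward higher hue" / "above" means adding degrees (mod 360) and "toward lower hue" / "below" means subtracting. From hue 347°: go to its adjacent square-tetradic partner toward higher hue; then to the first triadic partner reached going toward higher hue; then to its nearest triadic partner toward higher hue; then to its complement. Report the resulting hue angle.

137°

+90° (square ↑): 347 + 90 = 437 → 437 − 360 = 77°
+120° (triadic ↑): 77 + 120 = 197°
+120° (triadic ↑): 197 + 120 = 317°
+180° (complement): 317 + 180 = 497 → 497 − 360 = 137°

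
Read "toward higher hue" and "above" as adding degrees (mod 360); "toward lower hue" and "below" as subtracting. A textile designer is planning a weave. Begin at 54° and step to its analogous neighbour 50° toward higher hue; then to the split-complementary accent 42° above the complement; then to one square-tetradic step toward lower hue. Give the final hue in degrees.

analog 50° ↑ +50°: 54 + 50 = 104°
split-comp 42° ↑ +222°: 104 + 222 = 326°
square ↓ −90°: 326 − 90 = 236°

236°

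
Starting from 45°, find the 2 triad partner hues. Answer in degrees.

165° and 285°

A triad places three hues 120° apart.
45 + 120 = 165°
45 + 240 = 285°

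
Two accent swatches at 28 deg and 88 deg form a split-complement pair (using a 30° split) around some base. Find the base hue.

238°

The accents sit 30° either side of the complement, so the complement is their short-arc midpoint on the wheel.
Short-arc midpoint of 28° and 88°: 58°.
Base is 180° from the complement: 58 − 180 = -122 → -122 + 360 = 238°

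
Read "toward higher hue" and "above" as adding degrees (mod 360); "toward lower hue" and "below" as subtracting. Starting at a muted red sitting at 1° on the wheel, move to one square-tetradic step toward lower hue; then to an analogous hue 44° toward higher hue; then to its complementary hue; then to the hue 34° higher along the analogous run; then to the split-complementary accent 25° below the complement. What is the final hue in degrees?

324°

−90° (square ↓): 1 − 90 = -89 → -89 + 360 = 271°
+44° (analog 44° ↑): 271 + 44 = 315°
+180° (complement): 315 + 180 = 495 → 495 − 360 = 135°
+34° (analog 34° ↑): 135 + 34 = 169°
+155° (split-comp 25° ↓): 169 + 155 = 324°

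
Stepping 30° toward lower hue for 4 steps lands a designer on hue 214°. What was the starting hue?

4 steps of 30° (toward lower hue) give a net shift of −120°.
Start = end − shift: 214 + 120 = 334°

334°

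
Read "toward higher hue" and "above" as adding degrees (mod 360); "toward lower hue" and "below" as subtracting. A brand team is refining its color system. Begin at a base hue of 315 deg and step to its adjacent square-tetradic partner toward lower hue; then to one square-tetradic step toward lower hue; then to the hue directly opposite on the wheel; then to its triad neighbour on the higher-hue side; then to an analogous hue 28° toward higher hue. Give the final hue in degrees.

315 − 90 = 225°   (square ↓)
225 − 90 = 135°   (square ↓)
135 + 180 = 315°   (complement)
315 + 120 = 435 → 435 − 360 = 75°   (triadic ↑)
75 + 28 = 103°   (analog 28° ↑)

103°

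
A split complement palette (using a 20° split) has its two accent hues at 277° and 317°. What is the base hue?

117°

The accents sit 20° either side of the complement, so the complement is their short-arc midpoint on the wheel.
Short-arc midpoint of 277° and 317°: 297°.
Base is 180° from the complement: 297 − 180 = 117°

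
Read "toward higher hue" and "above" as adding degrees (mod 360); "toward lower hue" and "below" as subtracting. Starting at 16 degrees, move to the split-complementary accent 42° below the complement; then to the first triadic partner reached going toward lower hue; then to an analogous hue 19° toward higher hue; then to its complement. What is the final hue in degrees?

233°

split-comp 42° ↓ +138°: 16 + 138 = 154°
triadic ↓ −120°: 154 − 120 = 34°
analog 19° ↑ +19°: 34 + 19 = 53°
complement +180°: 53 + 180 = 233°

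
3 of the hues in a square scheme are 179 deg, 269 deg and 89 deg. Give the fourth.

A square tetradic scheme places four hues every 90°.
The full set through 89° is {89°, 179°, 269°, 359°}.
Given {89°, 179°, 269°}, the missing hue is 359°.

359°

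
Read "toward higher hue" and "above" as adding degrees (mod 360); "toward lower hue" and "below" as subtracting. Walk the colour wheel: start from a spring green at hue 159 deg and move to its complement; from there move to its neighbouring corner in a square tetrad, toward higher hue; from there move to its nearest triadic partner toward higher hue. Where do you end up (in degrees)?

189°

complement +180°: 159 + 180 = 339°
square ↑ +90°: 339 + 90 = 429 → 429 − 360 = 69°
triadic ↑ +120°: 69 + 120 = 189°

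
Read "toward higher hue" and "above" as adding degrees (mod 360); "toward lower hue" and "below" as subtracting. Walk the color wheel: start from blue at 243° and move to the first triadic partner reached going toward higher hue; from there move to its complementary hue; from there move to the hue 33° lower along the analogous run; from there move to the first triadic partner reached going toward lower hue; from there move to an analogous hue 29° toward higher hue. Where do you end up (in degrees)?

59°

243 + 120 = 363 → 363 − 360 = 3°   (triadic ↑)
3 + 180 = 183°   (complement)
183 − 33 = 150°   (analog 33° ↓)
150 − 120 = 30°   (triadic ↓)
30 + 29 = 59°   (analog 29° ↑)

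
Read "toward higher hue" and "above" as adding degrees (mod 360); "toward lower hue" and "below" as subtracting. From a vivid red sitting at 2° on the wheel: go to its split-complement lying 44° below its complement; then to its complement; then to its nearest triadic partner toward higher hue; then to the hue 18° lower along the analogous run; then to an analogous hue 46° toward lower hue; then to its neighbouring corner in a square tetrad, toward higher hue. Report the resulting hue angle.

104°

2 + 136 = 138°   (split-comp 44° ↓)
138 + 180 = 318°   (complement)
318 + 120 = 438 → 438 − 360 = 78°   (triadic ↑)
78 − 18 = 60°   (analog 18° ↓)
60 − 46 = 14°   (analog 46° ↓)
14 + 90 = 104°   (square ↑)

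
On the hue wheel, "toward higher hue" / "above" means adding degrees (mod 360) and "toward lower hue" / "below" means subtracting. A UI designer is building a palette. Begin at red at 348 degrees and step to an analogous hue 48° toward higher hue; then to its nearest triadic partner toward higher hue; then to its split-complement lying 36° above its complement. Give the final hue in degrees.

12°

analog 48° ↑ +48°: 348 + 48 = 396 → 396 − 360 = 36°
triadic ↑ +120°: 36 + 120 = 156°
split-comp 36° ↑ +216°: 156 + 216 = 372 → 372 − 360 = 12°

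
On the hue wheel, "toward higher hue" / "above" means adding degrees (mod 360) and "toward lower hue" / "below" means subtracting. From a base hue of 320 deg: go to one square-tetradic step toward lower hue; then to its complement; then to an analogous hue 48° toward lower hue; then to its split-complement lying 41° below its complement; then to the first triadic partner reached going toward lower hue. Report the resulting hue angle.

21°

square ↓ −90°: 320 − 90 = 230°
complement +180°: 230 + 180 = 410 → 410 − 360 = 50°
analog 48° ↓ −48°: 50 − 48 = 2°
split-comp 41° ↓ +139°: 2 + 139 = 141°
triadic ↓ −120°: 141 − 120 = 21°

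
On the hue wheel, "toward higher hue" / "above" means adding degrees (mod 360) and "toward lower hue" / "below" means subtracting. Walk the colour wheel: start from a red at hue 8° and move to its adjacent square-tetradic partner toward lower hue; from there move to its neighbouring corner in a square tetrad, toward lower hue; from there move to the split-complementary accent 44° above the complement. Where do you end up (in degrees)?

8 − 90 = -82 → -82 + 360 = 278°   (square ↓)
278 − 90 = 188°   (square ↓)
188 + 224 = 412 → 412 − 360 = 52°   (split-comp 44° ↑)

52°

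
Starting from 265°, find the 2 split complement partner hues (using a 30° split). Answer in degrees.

55° and 115°

Split-complementary hues sit 30° either side of the complement.
Complement of 265°: 265 + 180 = 445 → 445 − 360 = 85°
85 − 30 = 55°
85 + 30 = 115°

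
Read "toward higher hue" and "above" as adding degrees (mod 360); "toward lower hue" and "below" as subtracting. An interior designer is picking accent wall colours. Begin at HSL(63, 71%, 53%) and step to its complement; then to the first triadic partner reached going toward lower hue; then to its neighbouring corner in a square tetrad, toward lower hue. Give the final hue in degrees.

33°

complement +180°: 63 + 180 = 243°
triadic ↓ −120°: 243 − 120 = 123°
square ↓ −90°: 123 − 90 = 33°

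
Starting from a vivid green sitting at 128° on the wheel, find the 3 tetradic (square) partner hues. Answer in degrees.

218°, 308°, and 38°

A square tetradic scheme places four hues every 90°.
128 + 90 = 218°
128 + 180 = 308°
128 + 270 = 398 → 398 − 360 = 38°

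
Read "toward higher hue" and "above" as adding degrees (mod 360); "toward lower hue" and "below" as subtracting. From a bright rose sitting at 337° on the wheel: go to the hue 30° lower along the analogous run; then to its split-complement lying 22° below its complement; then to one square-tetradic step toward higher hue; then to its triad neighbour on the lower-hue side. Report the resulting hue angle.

75°

−30° (analog 30° ↓): 337 − 30 = 307°
+158° (split-comp 22° ↓): 307 + 158 = 465 → 465 − 360 = 105°
+90° (square ↑): 105 + 90 = 195°
−120° (triadic ↓): 195 − 120 = 75°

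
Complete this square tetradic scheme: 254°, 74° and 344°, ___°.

A square tetradic scheme places four hues every 90°.
The full set through 74° is {74°, 164°, 254°, 344°}.
Given {74°, 254°, 344°}, the missing hue is 164°.

164°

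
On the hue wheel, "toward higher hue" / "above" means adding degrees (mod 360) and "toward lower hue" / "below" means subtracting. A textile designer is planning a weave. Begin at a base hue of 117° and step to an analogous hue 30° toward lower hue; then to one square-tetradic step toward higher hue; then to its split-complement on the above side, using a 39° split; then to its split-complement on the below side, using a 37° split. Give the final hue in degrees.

179°

−30° (analog 30° ↓): 117 − 30 = 87°
+90° (square ↑): 87 + 90 = 177°
+219° (split-comp 39° ↑): 177 + 219 = 396 → 396 − 360 = 36°
+143° (split-comp 37° ↓): 36 + 143 = 179°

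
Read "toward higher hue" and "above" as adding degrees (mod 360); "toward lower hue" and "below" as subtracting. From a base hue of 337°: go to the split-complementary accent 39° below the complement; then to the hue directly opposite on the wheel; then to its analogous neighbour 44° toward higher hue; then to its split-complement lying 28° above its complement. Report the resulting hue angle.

337 + 141 = 478 → 478 − 360 = 118°   (split-comp 39° ↓)
118 + 180 = 298°   (complement)
298 + 44 = 342°   (analog 44° ↑)
342 + 208 = 550 → 550 − 360 = 190°   (split-comp 28° ↑)

190°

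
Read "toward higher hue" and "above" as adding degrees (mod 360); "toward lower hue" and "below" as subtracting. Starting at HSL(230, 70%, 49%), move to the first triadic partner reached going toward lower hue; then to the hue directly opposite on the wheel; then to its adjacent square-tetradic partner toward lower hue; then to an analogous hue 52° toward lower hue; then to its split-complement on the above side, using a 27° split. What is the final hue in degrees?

−120° (triadic ↓): 230 − 120 = 110°
+180° (complement): 110 + 180 = 290°
−90° (square ↓): 290 − 90 = 200°
−52° (analog 52° ↓): 200 − 52 = 148°
+207° (split-comp 27° ↑): 148 + 207 = 355°

355°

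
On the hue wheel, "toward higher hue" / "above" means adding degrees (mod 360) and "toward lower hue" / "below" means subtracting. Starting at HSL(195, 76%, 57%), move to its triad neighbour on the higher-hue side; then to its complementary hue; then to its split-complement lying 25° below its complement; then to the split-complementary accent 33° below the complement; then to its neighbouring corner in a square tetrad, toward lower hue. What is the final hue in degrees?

195 + 120 = 315°   (triadic ↑)
315 + 180 = 495 → 495 − 360 = 135°   (complement)
135 + 155 = 290°   (split-comp 25° ↓)
290 + 147 = 437 → 437 − 360 = 77°   (split-comp 33° ↓)
77 − 90 = -13 → -13 + 360 = 347°   (square ↓)

347°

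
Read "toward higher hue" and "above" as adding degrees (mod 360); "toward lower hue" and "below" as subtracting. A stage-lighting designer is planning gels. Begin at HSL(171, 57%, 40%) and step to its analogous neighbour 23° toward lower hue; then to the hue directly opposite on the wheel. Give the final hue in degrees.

328°

analog 23° ↓ −23°: 171 − 23 = 148°
complement +180°: 148 + 180 = 328°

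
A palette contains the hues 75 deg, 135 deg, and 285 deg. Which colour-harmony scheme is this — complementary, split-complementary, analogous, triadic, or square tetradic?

split-complementary

Sort the hues: 75°, 135°, 285°.
Successive gaps around the wheel: 60°, 150°, 150°.
Two 150° gaps and one 60° gap — a base hue opposite a pair of accents 30° either side of its complement — is the split-complementary pattern.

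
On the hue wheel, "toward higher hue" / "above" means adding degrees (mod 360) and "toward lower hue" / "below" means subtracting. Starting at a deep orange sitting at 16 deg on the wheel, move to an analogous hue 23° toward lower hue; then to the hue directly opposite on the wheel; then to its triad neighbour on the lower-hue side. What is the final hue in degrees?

53°

−23° (analog 23° ↓): 16 − 23 = -7 → -7 + 360 = 353°
+180° (complement): 353 + 180 = 533 → 533 − 360 = 173°
−120° (triadic ↓): 173 − 120 = 53°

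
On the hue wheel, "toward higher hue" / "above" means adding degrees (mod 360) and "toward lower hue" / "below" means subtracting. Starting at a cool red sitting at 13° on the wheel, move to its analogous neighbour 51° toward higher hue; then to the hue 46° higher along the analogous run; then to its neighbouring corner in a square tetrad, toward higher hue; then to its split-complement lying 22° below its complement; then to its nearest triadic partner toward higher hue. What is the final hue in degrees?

118°

analog 51° ↑ +51°: 13 + 51 = 64°
analog 46° ↑ +46°: 64 + 46 = 110°
square ↑ +90°: 110 + 90 = 200°
split-comp 22° ↓ +158°: 200 + 158 = 358°
triadic ↑ +120°: 358 + 120 = 478 → 478 − 360 = 118°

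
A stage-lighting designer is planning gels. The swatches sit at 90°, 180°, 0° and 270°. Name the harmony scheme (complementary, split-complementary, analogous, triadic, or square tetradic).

square tetradic

Sort the hues: 0°, 90°, 180°, 270°.
Successive gaps around the wheel: 90°, 90°, 90°, 90°.
Four hues every 90° form a square tetradic scheme.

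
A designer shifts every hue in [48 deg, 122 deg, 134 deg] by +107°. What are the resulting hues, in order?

155°, 229°, 241°

48 + 107 = 155°
122 + 107 = 229°
134 + 107 = 241°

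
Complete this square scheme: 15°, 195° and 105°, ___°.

A square tetradic scheme places four hues every 90°.
The full set through 15° is {15°, 105°, 195°, 285°}.
Given {15°, 105°, 195°}, the missing hue is 285°.

285°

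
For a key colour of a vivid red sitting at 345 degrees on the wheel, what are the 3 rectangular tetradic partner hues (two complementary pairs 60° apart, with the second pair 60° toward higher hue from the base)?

45°, 165°, 225°

A rectangular tetradic uses two complementary pairs 60° apart: offsets 0°, 60°, 180°, 240°.
345 + 60 = 405 → 405 − 360 = 45°
345 + 180 = 525 → 525 − 360 = 165°
345 + 240 = 585 → 585 − 360 = 225°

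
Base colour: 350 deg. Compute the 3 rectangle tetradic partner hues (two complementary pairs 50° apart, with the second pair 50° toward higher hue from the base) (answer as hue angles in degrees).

350 + 50 = 400 → 400 − 360 = 40°
350 + 180 = 530 → 530 − 360 = 170°
350 + 230 = 580 → 580 − 360 = 220°

40°, 170° and 220°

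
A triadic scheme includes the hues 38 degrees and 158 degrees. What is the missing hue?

278°

A triad places three hues 120° apart.
The full set through 38° is {38°, 158°, 278°}.
Given {38°, 158°}, the missing hue is 278°.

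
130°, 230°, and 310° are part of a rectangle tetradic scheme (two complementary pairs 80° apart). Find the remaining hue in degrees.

A rectangular tetradic uses two complementary pairs 80° apart: offsets 0°, 80°, 180°, 260°.
Among {130°, 230°, 310°}, 310° and 130° are a 180° pair.
The remaining hue 230° needs its own complement: 230 + 180 = 410 → 410 − 360 = 50°

50°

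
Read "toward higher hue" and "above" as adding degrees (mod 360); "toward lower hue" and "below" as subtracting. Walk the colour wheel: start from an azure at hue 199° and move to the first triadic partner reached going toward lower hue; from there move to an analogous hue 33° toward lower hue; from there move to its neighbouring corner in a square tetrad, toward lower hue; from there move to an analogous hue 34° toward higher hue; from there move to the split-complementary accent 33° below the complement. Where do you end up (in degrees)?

−120° (triadic ↓): 199 − 120 = 79°
−33° (analog 33° ↓): 79 − 33 = 46°
−90° (square ↓): 46 − 90 = -44 → -44 + 360 = 316°
+34° (analog 34° ↑): 316 + 34 = 350°
+147° (split-comp 33° ↓): 350 + 147 = 497 → 497 − 360 = 137°

137°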